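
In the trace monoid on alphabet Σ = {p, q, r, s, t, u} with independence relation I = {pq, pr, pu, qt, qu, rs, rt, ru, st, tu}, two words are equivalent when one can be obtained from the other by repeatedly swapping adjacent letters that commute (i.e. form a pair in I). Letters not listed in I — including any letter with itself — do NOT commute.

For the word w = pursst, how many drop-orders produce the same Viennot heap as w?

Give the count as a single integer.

42

#0=p has no predecessor
#1=u has no predecessor
#2=r has no predecessor
#3=s depends on [0:p, 1:u]
#4=s depends on [3:s]
#5=t depends on [0:p]
sources: [0:p, 1:u, 2:r]
N(rest) = Σ N(rest − s) over sources s of rest; N(one piece) = 1:
  size 1 → [2]=1  [4]=1  [5]=1
  size 2 → [2,4]=2  [2,5]=2  [3,4]=1  [4,5]=2
  size 3 → [1,3,4]=1  [2,3,4]=3  [2,4,5]=6  [3,4,5]=3
  size 4 → [0,3,4,5]=3  [1,2,3,4]=4  [1,3,4,5]=4  [2,3,4,5]=12
  first=0(p) contributes 20
  first=1(u) contributes 15
  first=2(r) contributes 7
|[w]| = 42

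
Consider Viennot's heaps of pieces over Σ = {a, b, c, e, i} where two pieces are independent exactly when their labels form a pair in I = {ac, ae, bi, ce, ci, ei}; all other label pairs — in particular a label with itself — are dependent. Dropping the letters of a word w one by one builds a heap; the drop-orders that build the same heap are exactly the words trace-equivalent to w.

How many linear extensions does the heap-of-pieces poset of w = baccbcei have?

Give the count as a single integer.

#0=b has no predecessor
#1=a depends on [0:b]
#2=c depends on [0:b]
#3=c depends on [2:c]
#4=b depends on [1:a, 3:c]
#5=c depends on [4:b]
#6=e depends on [4:b]
#7=i depends on [1:a]
sources: [0:b]
N(rest) = Σ N(rest − s) over sources s of rest; N(one piece) = 1:
  size 1 → [5]=1  [6]=1  [7]=1
  size 2 → [5,6]=2  [5,7]=2  [6,7]=2
  size 3 → [4,5,6]=2  [5,6,7]=6
  size 4 → [3,4,5,6]=2  [4,5,6,7]=8
  size 5 → [1,4,5,6,7]=8  [2,3,4,5,6]=2  [3,4,5,6,7]=10
  size 6 → [1,3,4,5,6,7]=18  [2,3,4,5,6,7]=12
  first=0(b) contributes 30

30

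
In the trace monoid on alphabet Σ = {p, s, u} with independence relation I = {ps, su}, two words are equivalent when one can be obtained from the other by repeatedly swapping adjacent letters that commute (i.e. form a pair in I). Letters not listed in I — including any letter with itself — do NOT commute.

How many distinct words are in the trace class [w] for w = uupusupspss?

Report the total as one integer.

330

piece 0:u — minimal
piece 1:u rests on {0:u}
piece 2:p rests on {1:u}
piece 3:u rests on {2:p}
piece 4:s — minimal
piece 5:u rests on {3:u}
piece 6:p rests on {5:u}
piece 7:s rests on {4:s}
piece 8:p rests on {6:p}
piece 9:s rests on {7:s}
piece 10:s rests on {9:s}
minimal pieces: {0:u, 4:s}
ways to finish when only these pieces remain (= sum over removing one remaining piece with nothing left below it):
  1 left: {8}→1  {10}→1
  2 left: {6,8}→1  {8,10}→2  {9,10}→1
  3 left: {5,6,8}→1  {6,8,10}→3  {7,9,10}→1  {8,9,10}→3
  4 left: {3,5,6,8}→1  {4,7,9,10}→1  {5,6,8,10}→4  {6,8,9,10}→6  {7,8,9,10}→4
  5 left: {2,3,5,6,8}→1  {3,5,6,8,10}→5  {4,7,8,9,10}→5  {5,6,8,9,10}→10  {6,7,8,9,10}→10
  6 left: {1,2,3,5,6,8}→1  {2,3,5,6,8,10}→6  {3,5,6,8,9,10}→15  {4,6,7,8,9,10}→15  {5,6,7,8,9,10}→20
  7 left: {0,1,2,3,5,6,8}→1  {1,2,3,5,6,8,10}→7  {2,3,5,6,8,9,10}→21  {3,5,6,7,8,9,10}→35  {4,5,6,7,8,9,10}→35
  8 left: {0,1,2,3,5,6,8,10}→8  {1,2,3,5,6,8,9,10}→28  {2,3,5,6,7,8,9,10}→56  {3,4,5,6,7,8,9,10}→70
  9 left: {0,1,2,3,5,6,8,9,10}→36  {1,2,3,5,6,7,8,9,10}→84  {2,3,4,5,6,7,8,9,10}→126
  placing 0:u first → 210 extensions
  placing 4:s first → 120 extensions
total linear extensions = 330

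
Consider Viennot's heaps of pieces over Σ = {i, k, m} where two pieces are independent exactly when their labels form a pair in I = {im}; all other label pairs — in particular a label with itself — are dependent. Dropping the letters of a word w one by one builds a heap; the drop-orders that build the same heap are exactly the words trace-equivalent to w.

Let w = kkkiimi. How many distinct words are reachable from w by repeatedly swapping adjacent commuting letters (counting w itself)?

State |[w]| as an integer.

drop 0:k onto floor
drop 1:k onto {0:k}
drop 2:k onto {1:k}
drop 3:i onto {2:k}
drop 4:i onto {3:i}
drop 5:m onto {2:k}
drop 6:i onto {4:i}
ground layer = {0:k}
drop-orders for the pieces not yet dropped (sum over which currently-grounded one goes next):
  1 to go: {5} 1  {6} 1
  2 to go: {4,6} 1  {5,6} 2
  3 to go: {3,4,6} 1  {4,5,6} 3
  4 to go: {3,4,5,6} 4
  5 to go: {2,3,4,5,6} 4
  if 0:k drops first: 4 orders

4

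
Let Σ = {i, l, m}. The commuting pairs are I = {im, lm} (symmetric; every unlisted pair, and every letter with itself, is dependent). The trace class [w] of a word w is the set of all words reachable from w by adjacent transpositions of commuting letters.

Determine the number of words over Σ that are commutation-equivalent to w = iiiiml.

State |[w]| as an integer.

6

drop 0:i onto floor
drop 1:i onto {0:i}
drop 2:i onto {1:i}
drop 3:i onto {2:i}
drop 4:m onto floor
drop 5:l onto {3:i}
ground layer = {0:i, 4:m}
drop-orders for the pieces not yet dropped (sum over which currently-grounded one goes next):
  1 to go: {4} 1  {5} 1
  2 to go: {3,5} 1  {4,5} 2
  3 to go: {2,3,5} 1  {3,4,5} 3
  4 to go: {1,2,3,5} 1  {2,3,4,5} 4
  if 0:i drops first: 5 orders
  if 4:m drops first: 1 orders
heap linearizations: 6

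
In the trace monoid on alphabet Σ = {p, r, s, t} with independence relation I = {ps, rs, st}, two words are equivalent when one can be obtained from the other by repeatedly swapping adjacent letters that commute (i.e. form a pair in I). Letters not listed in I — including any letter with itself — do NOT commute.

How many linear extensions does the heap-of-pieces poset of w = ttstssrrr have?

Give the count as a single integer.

piece 0:t — minimal
piece 1:t rests on {0:t}
piece 2:s — minimal
piece 3:t rests on {1:t}
piece 4:s rests on {2:s}
piece 5:s rests on {4:s}
piece 6:r rests on {3:t}
piece 7:r rests on {6:r}
piece 8:r rests on {7:r}
minimal pieces: {0:t, 2:s}
ways to finish when only these pieces remain (= sum over removing one remaining piece with nothing left below it):
  1 left: {5}→1  {8}→1
  2 left: {4,5}→1  {5,8}→2  {7,8}→1
  3 left: {2,4,5}→1  {4,5,8}→3  {5,7,8}→3  {6,7,8}→1
  4 left: {2,4,5,8}→4  {3,6,7,8}→1  {4,5,7,8}→6  {5,6,7,8}→4
  5 left: {1,3,6,7,8}→1  {2,4,5,7,8}→10  {3,5,6,7,8}→5  {4,5,6,7,8}→10
  6 left: {0,1,3,6,7,8}→1  {1,3,5,6,7,8}→6  {2,4,5,6,7,8}→20  {3,4,5,6,7,8}→15
  7 left: {0,1,3,5,6,7,8}→7  {1,3,4,5,6,7,8}→21  {2,3,4,5,6,7,8}→35
  placing 0:t first → 56 extensions
  placing 2:s first → 28 extensions
total linear extensions = 84

84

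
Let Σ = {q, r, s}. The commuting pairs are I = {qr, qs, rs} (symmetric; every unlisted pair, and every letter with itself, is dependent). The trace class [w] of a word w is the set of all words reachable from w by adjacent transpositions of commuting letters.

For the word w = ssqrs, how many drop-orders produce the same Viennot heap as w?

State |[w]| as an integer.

0(s) covers ∅
1(s) covers 0:s
2(q) covers ∅
3(r) covers ∅
4(s) covers 1:s
floor of heap: 0:s, 2:q, 3:r
completions by unplaced set U, small U first (add the entries for U minus each lowest piece of U):
  |U|=1: {2}:1  {3}:1  {4}:1
  |U|=2: {1,4}:1  {2,3}:2  {2,4}:2  {3,4}:2
  |U|=3: {0,1,4}:1  {1,2,4}:3  {1,3,4}:3  {2,3,4}:6
  start at 0(s): 12
  start at 2(q): 4
  start at 3(r): 4
sum over floor = 20

20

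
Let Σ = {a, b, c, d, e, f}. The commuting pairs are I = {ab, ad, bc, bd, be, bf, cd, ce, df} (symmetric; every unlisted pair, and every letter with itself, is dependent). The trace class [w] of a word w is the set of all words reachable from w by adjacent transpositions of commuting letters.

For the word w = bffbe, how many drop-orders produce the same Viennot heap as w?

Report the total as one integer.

10

#0=b has no predecessor
#1=f has no predecessor
#2=f depends on [1:f]
#3=b depends on [0:b]
#4=e depends on [2:f]
sources: [0:b, 1:f]
N(rest) = Σ N(rest − s) over sources s of rest; N(one piece) = 1:
  size 1 → [3]=1  [4]=1
  size 2 → [0,3]=1  [2,4]=1  [3,4]=2
  size 3 → [0,3,4]=3  [1,2,4]=1  [2,3,4]=3
  first=0(b) contributes 4
  first=1(f) contributes 6
|[w]| = 10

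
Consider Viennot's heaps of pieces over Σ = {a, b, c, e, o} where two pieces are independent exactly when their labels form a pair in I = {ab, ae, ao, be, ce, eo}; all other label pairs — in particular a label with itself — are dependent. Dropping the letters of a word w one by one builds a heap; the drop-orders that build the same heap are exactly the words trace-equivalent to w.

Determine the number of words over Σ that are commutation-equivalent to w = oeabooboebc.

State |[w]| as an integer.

440

piece 0:o — minimal
piece 1:e — minimal
piece 2:a — minimal
piece 3:b rests on {0:o}
piece 4:o rests on {3:b}
piece 5:o rests on {4:o}
piece 6:b rests on {5:o}
piece 7:o rests on {6:b}
piece 8:e rests on {1:e}
piece 9:b rests on {7:o}
piece 10:c rests on {2:a, 9:b}
minimal pieces: {0:o, 1:e, 2:a}
ways to finish when only these pieces remain (= sum over removing one remaining piece with nothing left below it):
  1 left: {8}→1  {10}→1
  2 left: {1,8}→1  {2,10}→1  {8,10}→2  {9,10}→1
  3 left: {1,8,10}→3  {2,8,10}→3  {2,9,10}→2  {7,9,10}→1  {8,9,10}→3
  4 left: {1,2,8,10}→6  {1,8,9,10}→6  {2,7,9,10}→3  {2,8,9,10}→8  {6,7,9,10}→1  {7,8,9,10}→4
  5 left: {1,2,8,9,10}→20  {1,7,8,9,10}→10  {2,6,7,9,10}→4  {2,7,8,9,10}→15  {5,6,7,9,10}→1  {6,7,8,9,10}→5
  6 left: {1,2,7,8,9,10}→45  {1,6,7,8,9,10}→15  {2,5,6,7,9,10}→5  {2,6,7,8,9,10}→24  {4,5,6,7,9,10}→1  {5,6,7,8,9,10}→6
  7 left: {1,2,6,7,8,9,10}→84  {1,5,6,7,8,9,10}→21  {2,4,5,6,7,9,10}→6  {2,5,6,7,8,9,10}→35  {3,4,5,6,7,9,10}→1  {4,5,6,7,8,9,10}→7
  8 left: {0,3,4,5,6,7,9,10}→1  {1,2,5,6,7,8,9,10}→140  {1,4,5,6,7,8,9,10}→28  {2,3,4,5,6,7,9,10}→7  {2,4,5,6,7,8,9,10}→48  {3,4,5,6,7,8,9,10}→8
  9 left: {0,2,3,4,5,6,7,9,10}→8  {0,3,4,5,6,7,8,9,10}→9  {1,2,4,5,6,7,8,9,10}→216  {1,3,4,5,6,7,8,9,10}→36  {2,3,4,5,6,7,8,9,10}→63
  placing 0:o first → 315 extensions
  placing 1:e first → 80 extensions
  placing 2:a first → 45 extensions
total linear extensions = 440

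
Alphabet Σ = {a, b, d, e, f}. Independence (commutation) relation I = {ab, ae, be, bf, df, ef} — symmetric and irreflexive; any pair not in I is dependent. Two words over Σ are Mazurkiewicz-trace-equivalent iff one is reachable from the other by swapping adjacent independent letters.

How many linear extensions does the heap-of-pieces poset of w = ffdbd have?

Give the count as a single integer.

0(f) covers ∅
1(f) covers 0:f
2(d) covers ∅
3(b) covers 2:d
4(d) covers 3:b
floor of heap: 0:f, 2:d
completions by unplaced set U, small U first (add the entries for U minus each lowest piece of U):
  |U|=1: {1}:1  {4}:1
  |U|=2: {0,1}:1  {1,4}:2  {3,4}:1
  |U|=3: {0,1,4}:3  {1,3,4}:3  {2,3,4}:1
  start at 0(f): 4
  start at 2(d): 6
sum over floor = 10

10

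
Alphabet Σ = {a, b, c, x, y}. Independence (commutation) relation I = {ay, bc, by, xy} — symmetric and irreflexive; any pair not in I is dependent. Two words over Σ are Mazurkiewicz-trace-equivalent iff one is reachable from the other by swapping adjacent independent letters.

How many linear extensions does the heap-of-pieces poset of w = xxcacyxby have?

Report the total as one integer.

piece 0:x — minimal
piece 1:x rests on {0:x}
piece 2:c rests on {1:x}
piece 3:a rests on {2:c}
piece 4:c rests on {3:a}
piece 5:y rests on {4:c}
piece 6:x rests on {4:c}
piece 7:b rests on {6:x}
piece 8:y rests on {5:y}
minimal pieces: {0:x}
ways to finish when only these pieces remain (= sum over removing one remaining piece with nothing left below it):
  1 left: {7}→1  {8}→1
  2 left: {5,8}→1  {6,7}→1  {7,8}→2
  3 left: {5,7,8}→3  {6,7,8}→3
  4 left: {5,6,7,8}→6
  5 left: {4,5,6,7,8}→6
  6 left: {3,4,5,6,7,8}→6
  7 left: {2,3,4,5,6,7,8}→6
  placing 0:x first → 6 extensions

6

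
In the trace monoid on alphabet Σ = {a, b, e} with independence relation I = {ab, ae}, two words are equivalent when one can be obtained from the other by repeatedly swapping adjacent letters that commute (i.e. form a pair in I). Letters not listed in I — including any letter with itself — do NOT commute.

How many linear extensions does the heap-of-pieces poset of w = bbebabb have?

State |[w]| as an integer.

7

#0=b has no predecessor
#1=b depends on [0:b]
#2=e depends on [1:b]
#3=b depends on [2:e]
#4=a has no predecessor
#5=b depends on [3:b]
#6=b depends on [5:b]
sources: [0:b, 4:a]
N(rest) = Σ N(rest − s) over sources s of rest; N(one piece) = 1:
  size 1 → [4]=1  [6]=1
  size 2 → [4,6]=2  [5,6]=1
  size 3 → [3,5,6]=1  [4,5,6]=3
  size 4 → [2,3,5,6]=1  [3,4,5,6]=4
  size 5 → [1,2,3,5,6]=1  [2,3,4,5,6]=5
  first=0(b) contributes 6
  first=4(a) contributes 1
|[w]| = 7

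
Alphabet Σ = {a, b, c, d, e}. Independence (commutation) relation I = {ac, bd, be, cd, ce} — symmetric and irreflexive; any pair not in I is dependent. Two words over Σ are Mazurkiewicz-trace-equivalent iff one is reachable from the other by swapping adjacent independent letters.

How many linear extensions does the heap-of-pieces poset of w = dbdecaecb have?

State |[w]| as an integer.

86

#0=d has no predecessor
#1=b has no predecessor
#2=d depends on [0:d]
#3=e depends on [2:d]
#4=c depends on [1:b]
#5=a depends on [1:b, 3:e]
#6=e depends on [5:a]
#7=c depends on [4:c]
#8=b depends on [5:a, 7:c]
sources: [0:d, 1:b]
N(rest) = Σ N(rest − s) over sources s of rest; N(one piece) = 1:
  size 1 → [6]=1  [8]=1
  size 2 → [6,8]=2  [7,8]=1
  size 3 → [4,7,8]=1  [5,6,8]=2  [6,7,8]=3
  size 4 → [3,5,6,8]=2  [4,6,7,8]=4  [5,6,7,8]=5
  size 5 → [2,3,5,6,8]=2  [3,5,6,7,8]=7  [4,5,6,7,8]=9
  size 6 → [0,2,3,5,6,8]=2  [1,4,5,6,7,8]=9  [2,3,5,6,7,8]=9  [3,4,5,6,7,8]=16
  size 7 → [0,2,3,5,6,7,8]=11  [1,3,4,5,6,7,8]=25  [2,3,4,5,6,7,8]=25
  first=0(d) contributes 50
  first=1(b) contributes 36
|[w]| = 86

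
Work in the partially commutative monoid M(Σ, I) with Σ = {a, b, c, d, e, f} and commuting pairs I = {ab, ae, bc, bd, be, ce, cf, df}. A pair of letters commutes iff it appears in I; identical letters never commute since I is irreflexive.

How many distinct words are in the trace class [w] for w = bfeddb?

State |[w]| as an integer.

#0=b has no predecessor
#1=f depends on [0:b]
#2=e depends on [1:f]
#3=d depends on [2:e]
#4=d depends on [3:d]
#5=b depends on [1:f]
sources: [0:b]
N(rest) = Σ N(rest − s) over sources s of rest; N(one piece) = 1:
  size 1 → [4]=1  [5]=1
  size 2 → [3,4]=1  [4,5]=2
  size 3 → [2,3,4]=1  [3,4,5]=3
  size 4 → [2,3,4,5]=4
  first=0(b) contributes 4

4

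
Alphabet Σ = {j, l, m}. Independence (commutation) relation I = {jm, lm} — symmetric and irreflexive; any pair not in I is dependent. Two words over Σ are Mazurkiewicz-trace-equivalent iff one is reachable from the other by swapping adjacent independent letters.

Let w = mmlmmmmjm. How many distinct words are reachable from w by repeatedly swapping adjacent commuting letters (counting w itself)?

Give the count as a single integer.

36

piece 0:m — minimal
piece 1:m rests on {0:m}
piece 2:l — minimal
piece 3:m rests on {1:m}
piece 4:m rests on {3:m}
piece 5:m rests on {4:m}
piece 6:m rests on {5:m}
piece 7:j rests on {2:l}
piece 8:m rests on {6:m}
minimal pieces: {0:m, 2:l}
ways to finish when only these pieces remain (= sum over removing one remaining piece with nothing left below it):
  1 left: {7}→1  {8}→1
  2 left: {2,7}→1  {6,8}→1  {7,8}→2
  3 left: {2,7,8}→3  {5,6,8}→1  {6,7,8}→3
  4 left: {2,6,7,8}→6  {4,5,6,8}→1  {5,6,7,8}→4
  5 left: {2,5,6,7,8}→10  {3,4,5,6,8}→1  {4,5,6,7,8}→5
  6 left: {1,3,4,5,6,8}→1  {2,4,5,6,7,8}→15  {3,4,5,6,7,8}→6
  7 left: {0,1,3,4,5,6,8}→1  {1,3,4,5,6,7,8}→7  {2,3,4,5,6,7,8}→21
  placing 0:m first → 28 extensions
  placing 2:l first → 8 extensions
total linear extensions = 36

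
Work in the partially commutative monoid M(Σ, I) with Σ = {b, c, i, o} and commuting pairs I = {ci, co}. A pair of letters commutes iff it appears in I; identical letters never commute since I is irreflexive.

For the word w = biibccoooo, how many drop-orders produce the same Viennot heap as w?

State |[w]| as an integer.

0(b) covers ∅
1(i) covers 0:b
2(i) covers 1:i
3(b) covers 2:i
4(c) covers 3:b
5(c) covers 4:c
6(o) covers 3:b
7(o) covers 6:o
8(o) covers 7:o
9(o) covers 8:o
floor of heap: 0:b
completions by unplaced set U, small U first (add the entries for U minus each lowest piece of U):
  |U|=1: {5}:1  {9}:1
  |U|=2: {4,5}:1  {5,9}:2  {8,9}:1
  |U|=3: {4,5,9}:3  {5,8,9}:3  {7,8,9}:1
  |U|=4: {4,5,8,9}:6  {5,7,8,9}:4  {6,7,8,9}:1
  |U|=5: {4,5,7,8,9}:10  {5,6,7,8,9}:5
  |U|=6: {4,5,6,7,8,9}:15
  |U|=7: {3,4,5,6,7,8,9}:15
  |U|=8: {2,3,4,5,6,7,8,9}:15
  start at 0(b): 15

15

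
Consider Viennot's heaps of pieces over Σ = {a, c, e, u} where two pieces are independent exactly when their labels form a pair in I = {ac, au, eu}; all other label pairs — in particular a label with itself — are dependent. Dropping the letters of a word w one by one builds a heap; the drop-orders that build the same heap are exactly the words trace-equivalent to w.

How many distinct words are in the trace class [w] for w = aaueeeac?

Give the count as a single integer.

piece 0:a — minimal
piece 1:a rests on {0:a}
piece 2:u — minimal
piece 3:e rests on {1:a}
piece 4:e rests on {3:e}
piece 5:e rests on {4:e}
piece 6:a rests on {5:e}
piece 7:c rests on {2:u, 5:e}
minimal pieces: {0:a, 2:u}
ways to finish when only these pieces remain (= sum over removing one remaining piece with nothing left below it):
  1 left: {6}→1  {7}→1
  2 left: {2,7}→1  {6,7}→2
  3 left: {2,6,7}→3  {5,6,7}→2
  4 left: {2,5,6,7}→5  {4,5,6,7}→2
  5 left: {2,4,5,6,7}→7  {3,4,5,6,7}→2
  6 left: {1,3,4,5,6,7}→2  {2,3,4,5,6,7}→9
  placing 0:a first → 11 extensions
  placing 2:u first → 2 extensions
total linear extensions = 13

13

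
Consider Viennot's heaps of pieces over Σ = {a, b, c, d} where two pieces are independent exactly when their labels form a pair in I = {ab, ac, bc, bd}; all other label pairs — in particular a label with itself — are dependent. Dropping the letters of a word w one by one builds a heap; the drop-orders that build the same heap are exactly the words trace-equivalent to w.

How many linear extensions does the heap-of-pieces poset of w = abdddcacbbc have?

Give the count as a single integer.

0(a) covers ∅
1(b) covers ∅
2(d) covers 0:a
3(d) covers 2:d
4(d) covers 3:d
5(c) covers 4:d
6(a) covers 4:d
7(c) covers 5:c
8(b) covers 1:b
9(b) covers 8:b
10(c) covers 7:c
floor of heap: 0:a, 1:b
completions by unplaced set U, small U first (add the entries for U minus each lowest piece of U):
  |U|=1: {6}:1  {9}:1  {10}:1
  |U|=2: {6,9}:2  {6,10}:2  {7,10}:1  {8,9}:1  {9,10}:2
  |U|=3: {1,8,9}:1  {5,7,10}:1  {6,7,10}:3  {6,8,9}:3  {6,9,10}:6  {7,9,10}:3  {8,9,10}:3
  |U|=4: {1,6,8,9}:4  {1,8,9,10}:4  {5,6,7,10}:4  {5,7,9,10}:4  {6,7,9,10}:12  {6,8,9,10}:12  {7,8,9,10}:6
  |U|=5: {1,6,8,9,10}:20  {1,7,8,9,10}:10  {4,5,6,7,10}:4  {5,6,7,9,10}:20  {5,7,8,9,10}:10  {6,7,8,9,10}:30
  |U|=6: {1,5,7,8,9,10}:20  {1,6,7,8,9,10}:60  {3,4,5,6,7,10}:4  {4,5,6,7,9,10}:24  {5,6,7,8,9,10}:60
  |U|=7: {1,5,6,7,8,9,10}:140  {2,3,4,5,6,7,10}:4  {3,4,5,6,7,9,10}:28  {4,5,6,7,8,9,10}:84
  |U|=8: {0,2,3,4,5,6,7,10}:4  {1,4,5,6,7,8,9,10}:224  {2,3,4,5,6,7,9,10}:32  {3,4,5,6,7,8,9,10}:112
  |U|=9: {0,2,3,4,5,6,7,9,10}:36  {1,3,4,5,6,7,8,9,10}:336  {2,3,4,5,6,7,8,9,10}:144
  start at 0(a): 480
  start at 1(b): 180
sum over floor = 660

660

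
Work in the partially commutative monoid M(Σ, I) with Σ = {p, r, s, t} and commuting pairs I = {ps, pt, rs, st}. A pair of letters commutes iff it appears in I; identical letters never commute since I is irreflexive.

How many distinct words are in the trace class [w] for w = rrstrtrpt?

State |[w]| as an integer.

18

drop 0:r onto floor
drop 1:r onto {0:r}
drop 2:s onto floor
drop 3:t onto {1:r}
drop 4:r onto {3:t}
drop 5:t onto {4:r}
drop 6:r onto {5:t}
drop 7:p onto {6:r}
drop 8:t onto {6:r}
ground layer = {0:r, 2:s}
drop-orders for the pieces not yet dropped (sum over which currently-grounded one goes next):
  1 to go: {2} 1  {7} 1  {8} 1
  2 to go: {2,7} 2  {2,8} 2  {7,8} 2
  3 to go: {2,7,8} 6  {6,7,8} 2
  4 to go: {2,6,7,8} 8  {5,6,7,8} 2
  5 to go: {2,5,6,7,8} 10  {4,5,6,7,8} 2
  6 to go: {2,4,5,6,7,8} 12  {3,4,5,6,7,8} 2
  7 to go: {1,3,4,5,6,7,8} 2  {2,3,4,5,6,7,8} 14
  if 0:r drops first: 16 orders
  if 2:s drops first: 2 orders
heap linearizations: 18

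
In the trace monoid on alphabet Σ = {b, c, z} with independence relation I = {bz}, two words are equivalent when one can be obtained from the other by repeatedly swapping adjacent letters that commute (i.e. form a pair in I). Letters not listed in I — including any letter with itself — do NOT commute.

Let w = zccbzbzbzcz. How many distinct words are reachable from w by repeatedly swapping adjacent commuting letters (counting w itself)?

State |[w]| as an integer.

piece 0:z — minimal
piece 1:c rests on {0:z}
piece 2:c rests on {1:c}
piece 3:b rests on {2:c}
piece 4:z rests on {2:c}
piece 5:b rests on {3:b}
piece 6:z rests on {4:z}
piece 7:b rests on {5:b}
piece 8:z rests on {6:z}
piece 9:c rests on {7:b, 8:z}
piece 10:z rests on {9:c}
minimal pieces: {0:z}
ways to finish when only these pieces remain (= sum over removing one remaining piece with nothing left below it):
  1 left: {10}→1
  2 left: {9,10}→1
  3 left: {7,9,10}→1  {8,9,10}→1
  4 left: {5,7,9,10}→1  {6,8,9,10}→1  {7,8,9,10}→2
  5 left: {3,5,7,9,10}→1  {4,6,8,9,10}→1  {5,7,8,9,10}→3  {6,7,8,9,10}→3
  6 left: {3,5,7,8,9,10}→4  {4,6,7,8,9,10}→4  {5,6,7,8,9,10}→6
  7 left: {3,5,6,7,8,9,10}→10  {4,5,6,7,8,9,10}→10
  8 left: {3,4,5,6,7,8,9,10}→20
  9 left: {2,3,4,5,6,7,8,9,10}→20
  placing 0:z first → 20 extensions

20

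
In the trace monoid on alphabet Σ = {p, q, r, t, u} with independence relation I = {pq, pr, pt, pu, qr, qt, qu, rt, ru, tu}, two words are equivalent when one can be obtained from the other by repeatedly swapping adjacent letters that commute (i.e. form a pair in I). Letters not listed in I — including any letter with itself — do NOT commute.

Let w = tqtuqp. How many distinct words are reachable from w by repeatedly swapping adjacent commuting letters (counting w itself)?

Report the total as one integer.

piece 0:t — minimal
piece 1:q — minimal
piece 2:t rests on {0:t}
piece 3:u — minimal
piece 4:q rests on {1:q}
piece 5:p — minimal
minimal pieces: {0:t, 1:q, 3:u, 5:p}
ways to finish when only these pieces remain (= sum over removing one remaining piece with nothing left below it):
  1 left: {2}→1  {3}→1  {4}→1  {5}→1
  2 left: {0,2}→1  {1,4}→1  {2,3}→2  {2,4}→2  {2,5}→2  {3,4}→2  {3,5}→2  {4,5}→2
  3 left: {0,2,3}→3  {0,2,4}→3  {0,2,5}→3  {1,2,4}→3  {1,3,4}→3  {1,4,5}→3  {2,3,4}→6  {2,3,5}→6  {2,4,5}→6  {3,4,5}→6
  4 left: {0,1,2,4}→6  {0,2,3,4}→12  {0,2,3,5}→12  {0,2,4,5}→12  {1,2,3,4}→12  {1,2,4,5}→12  {1,3,4,5}→12  {2,3,4,5}→24
  placing 0:t first → 60 extensions
  placing 1:q first → 60 extensions
  placing 3:u first → 30 extensions
  placing 5:p first → 30 extensions
total linear extensions = 180

180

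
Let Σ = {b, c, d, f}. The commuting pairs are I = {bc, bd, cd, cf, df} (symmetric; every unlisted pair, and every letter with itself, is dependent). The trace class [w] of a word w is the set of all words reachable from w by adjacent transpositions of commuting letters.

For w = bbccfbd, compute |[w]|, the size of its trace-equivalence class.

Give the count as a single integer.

piece 0:b — minimal
piece 1:b rests on {0:b}
piece 2:c — minimal
piece 3:c rests on {2:c}
piece 4:f rests on {1:b}
piece 5:b rests on {4:f}
piece 6:d — minimal
minimal pieces: {0:b, 2:c, 6:d}
ways to finish when only these pieces remain (= sum over removing one remaining piece with nothing left below it):
  1 left: {3}→1  {5}→1  {6}→1
  2 left: {2,3}→1  {3,5}→2  {3,6}→2  {4,5}→1  {5,6}→2
  3 left: {1,4,5}→1  {2,3,5}→3  {2,3,6}→3  {3,4,5}→3  {3,5,6}→6  {4,5,6}→3
  4 left: {0,1,4,5}→1  {1,3,4,5}→4  {1,4,5,6}→4  {2,3,4,5}→6  {2,3,5,6}→12  {3,4,5,6}→12
  5 left: {0,1,3,4,5}→5  {0,1,4,5,6}→5  {1,2,3,4,5}→10  {1,3,4,5,6}→20  {2,3,4,5,6}→30
  placing 0:b first → 60 extensions
  placing 2:c first → 30 extensions
  placing 6:d first → 15 extensions
total linear extensions = 105

105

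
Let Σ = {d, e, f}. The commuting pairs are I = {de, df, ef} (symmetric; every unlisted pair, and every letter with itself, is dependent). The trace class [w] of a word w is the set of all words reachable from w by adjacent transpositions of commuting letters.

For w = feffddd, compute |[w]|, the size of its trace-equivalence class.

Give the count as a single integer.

140

#0=f has no predecessor
#1=e has no predecessor
#2=f depends on [0:f]
#3=f depends on [2:f]
#4=d has no predecessor
#5=d depends on [4:d]
#6=d depends on [5:d]
sources: [0:f, 1:e, 4:d]
N(rest) = Σ N(rest − s) over sources s of rest; N(one piece) = 1:
  size 1 → [1]=1  [3]=1  [6]=1
  size 2 → [1,3]=2  [1,6]=2  [2,3]=1  [3,6]=2  [5,6]=1
  size 3 → [0,2,3]=1  [1,2,3]=3  [1,3,6]=6  [1,5,6]=3  [2,3,6]=3  [3,5,6]=3  [4,5,6]=1
  size 4 → [0,1,2,3]=4  [0,2,3,6]=4  [1,2,3,6]=12  [1,3,5,6]=12  [1,4,5,6]=4  [2,3,5,6]=6  [3,4,5,6]=4
  size 5 → [0,1,2,3,6]=20  [0,2,3,5,6]=10  [1,2,3,5,6]=30  [1,3,4,5,6]=20  [2,3,4,5,6]=10
  first=0(f) contributes 60
  first=1(e) contributes 20
  first=4(d) contributes 60
|[w]| = 140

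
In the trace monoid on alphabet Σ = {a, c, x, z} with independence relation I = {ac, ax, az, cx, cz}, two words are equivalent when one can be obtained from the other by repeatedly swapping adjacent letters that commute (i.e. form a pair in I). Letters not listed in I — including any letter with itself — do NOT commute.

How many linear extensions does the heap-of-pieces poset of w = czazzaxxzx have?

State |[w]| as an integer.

360

#0=c has no predecessor
#1=z has no predecessor
#2=a has no predecessor
#3=z depends on [1:z]
#4=z depends on [3:z]
#5=a depends on [2:a]
#6=x depends on [4:z]
#7=x depends on [6:x]
#8=z depends on [7:x]
#9=x depends on [8:z]
sources: [0:c, 1:z, 2:a]
N(rest) = Σ N(rest − s) over sources s of rest; N(one piece) = 1:
  size 1 → [0]=1  [5]=1  [9]=1
  size 2 → [0,5]=2  [0,9]=2  [2,5]=1  [5,9]=2  [8,9]=1
  size 3 → [0,2,5]=3  [0,5,9]=6  [0,8,9]=3  [2,5,9]=3  [5,8,9]=3  [7,8,9]=1
  size 4 → [0,2,5,9]=12  [0,5,8,9]=12  [0,7,8,9]=4  [2,5,8,9]=6  [5,7,8,9]=4  [6,7,8,9]=1
  size 5 → [0,2,5,8,9]=30  [0,5,7,8,9]=20  [0,6,7,8,9]=5  [2,5,7,8,9]=10  [4,6,7,8,9]=1  [5,6,7,8,9]=5
  size 6 → [0,2,5,7,8,9]=60  [0,4,6,7,8,9]=6  [0,5,6,7,8,9]=30  [2,5,6,7,8,9]=15  [3,4,6,7,8,9]=1  [4,5,6,7,8,9]=6
  size 7 → [0,2,5,6,7,8,9]=105  [0,3,4,6,7,8,9]=7  [0,4,5,6,7,8,9]=42  [1,3,4,6,7,8,9]=1  [2,4,5,6,7,8,9]=21  [3,4,5,6,7,8,9]=7
  size 8 → [0,1,3,4,6,7,8,9]=8  [0,2,4,5,6,7,8,9]=168  [0,3,4,5,6,7,8,9]=56  [1,3,4,5,6,7,8,9]=8  [2,3,4,5,6,7,8,9]=28
  first=0(c) contributes 36
  first=1(z) contributes 252
  first=2(a) contributes 72
|[w]| = 360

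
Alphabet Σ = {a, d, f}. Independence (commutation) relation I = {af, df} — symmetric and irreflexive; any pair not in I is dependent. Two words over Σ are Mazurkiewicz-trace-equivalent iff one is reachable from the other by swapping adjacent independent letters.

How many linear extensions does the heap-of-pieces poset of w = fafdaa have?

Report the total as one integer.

#0=f has no predecessor
#1=a has no predecessor
#2=f depends on [0:f]
#3=d depends on [1:a]
#4=a depends on [3:d]
#5=a depends on [4:a]
sources: [0:f, 1:a]
N(rest) = Σ N(rest − s) over sources s of rest; N(one piece) = 1:
  size 1 → [2]=1  [5]=1
  size 2 → [0,2]=1  [2,5]=2  [4,5]=1
  size 3 → [0,2,5]=3  [2,4,5]=3  [3,4,5]=1
  size 4 → [0,2,4,5]=6  [1,3,4,5]=1  [2,3,4,5]=4
  first=0(f) contributes 5
  first=1(a) contributes 10
|[w]| = 15

15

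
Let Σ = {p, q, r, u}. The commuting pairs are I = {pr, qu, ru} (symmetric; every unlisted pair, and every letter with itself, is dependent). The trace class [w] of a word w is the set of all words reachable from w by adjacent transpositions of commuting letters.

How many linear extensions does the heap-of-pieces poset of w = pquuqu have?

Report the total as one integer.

piece 0:p — minimal
piece 1:q rests on {0:p}
piece 2:u rests on {0:p}
piece 3:u rests on {2:u}
piece 4:q rests on {1:q}
piece 5:u rests on {3:u}
minimal pieces: {0:p}
ways to finish when only these pieces remain (= sum over removing one remaining piece with nothing left below it):
  1 left: {4}→1  {5}→1
  2 left: {1,4}→1  {3,5}→1  {4,5}→2
  3 left: {1,4,5}→3  {2,3,5}→1  {3,4,5}→3
  4 left: {1,3,4,5}→6  {2,3,4,5}→4
  placing 0:p first → 10 extensions

10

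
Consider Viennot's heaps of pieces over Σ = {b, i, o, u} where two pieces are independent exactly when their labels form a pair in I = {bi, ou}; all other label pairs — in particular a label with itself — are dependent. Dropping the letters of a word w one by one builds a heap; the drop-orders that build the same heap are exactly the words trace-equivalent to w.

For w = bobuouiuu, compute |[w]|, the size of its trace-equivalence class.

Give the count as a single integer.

drop 0:b onto floor
drop 1:o onto {0:b}
drop 2:b onto {1:o}
drop 3:u onto {2:b}
drop 4:o onto {2:b}
drop 5:u onto {3:u}
drop 6:i onto {4:o, 5:u}
drop 7:u onto {6:i}
drop 8:u onto {7:u}
ground layer = {0:b}
drop-orders for the pieces not yet dropped (sum over which currently-grounded one goes next):
  1 to go: {8} 1
  2 to go: {7,8} 1
  3 to go: {6,7,8} 1
  4 to go: {4,6,7,8} 1  {5,6,7,8} 1
  5 to go: {3,5,6,7,8} 1  {4,5,6,7,8} 2
  6 to go: {3,4,5,6,7,8} 3
  7 to go: {2,3,4,5,6,7,8} 3
  if 0:b drops first: 3 orders

3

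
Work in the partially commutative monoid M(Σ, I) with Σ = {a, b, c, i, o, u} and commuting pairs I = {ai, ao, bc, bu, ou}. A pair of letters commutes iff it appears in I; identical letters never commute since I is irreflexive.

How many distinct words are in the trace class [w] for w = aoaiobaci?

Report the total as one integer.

10

piece 0:a — minimal
piece 1:o — minimal
piece 2:a rests on {0:a}
piece 3:i rests on {1:o}
piece 4:o rests on {3:i}
piece 5:b rests on {2:a, 4:o}
piece 6:a rests on {5:b}
piece 7:c rests on {6:a}
piece 8:i rests on {7:c}
minimal pieces: {0:a, 1:o}
ways to finish when only these pieces remain (= sum over removing one remaining piece with nothing left below it):
  1 left: {8}→1
  2 left: {7,8}→1
  3 left: {6,7,8}→1
  4 left: {5,6,7,8}→1
  5 left: {2,5,6,7,8}→1  {4,5,6,7,8}→1
  6 left: {0,2,5,6,7,8}→1  {2,4,5,6,7,8}→2  {3,4,5,6,7,8}→1
  7 left: {0,2,4,5,6,7,8}→3  {1,3,4,5,6,7,8}→1  {2,3,4,5,6,7,8}→3
  placing 0:a first → 4 extensions
  placing 1:o first → 6 extensions
total linear extensions = 10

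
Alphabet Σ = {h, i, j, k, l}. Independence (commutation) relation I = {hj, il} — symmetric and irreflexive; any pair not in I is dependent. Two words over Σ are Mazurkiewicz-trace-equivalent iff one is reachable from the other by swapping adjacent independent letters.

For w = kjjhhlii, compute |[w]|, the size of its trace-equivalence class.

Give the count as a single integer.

18

0(k) covers ∅
1(j) covers 0:k
2(j) covers 1:j
3(h) covers 0:k
4(h) covers 3:h
5(l) covers 2:j, 4:h
6(i) covers 2:j, 4:h
7(i) covers 6:i
floor of heap: 0:k
completions by unplaced set U, small U first (add the entries for U minus each lowest piece of U):
  |U|=1: {5}:1  {7}:1
  |U|=2: {5,7}:2  {6,7}:1
  |U|=3: {5,6,7}:3
  |U|=4: {2,5,6,7}:3  {4,5,6,7}:3
  |U|=5: {1,2,5,6,7}:3  {2,4,5,6,7}:6  {3,4,5,6,7}:3
  |U|=6: {1,2,4,5,6,7}:9  {2,3,4,5,6,7}:9
  start at 0(k): 18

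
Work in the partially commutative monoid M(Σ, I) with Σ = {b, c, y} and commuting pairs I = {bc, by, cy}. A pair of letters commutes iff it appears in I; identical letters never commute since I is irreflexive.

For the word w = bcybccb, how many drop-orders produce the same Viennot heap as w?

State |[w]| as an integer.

drop 0:b onto floor
drop 1:c onto floor
drop 2:y onto floor
drop 3:b onto {0:b}
drop 4:c onto {1:c}
drop 5:c onto {4:c}
drop 6:b onto {3:b}
ground layer = {0:b, 1:c, 2:y}
drop-orders for the pieces not yet dropped (sum over which currently-grounded one goes next):
  1 to go: {2} 1  {5} 1  {6} 1
  2 to go: {2,5} 2  {2,6} 2  {3,6} 1  {4,5} 1  {5,6} 2
  3 to go: {0,3,6} 1  {1,4,5} 1  {2,3,6} 3  {2,4,5} 3  {2,5,6} 6  {3,5,6} 3  {4,5,6} 3
  4 to go: {0,2,3,6} 4  {0,3,5,6} 4  {1,2,4,5} 4  {1,4,5,6} 4  {2,3,5,6} 12  {2,4,5,6} 12  {3,4,5,6} 6
  5 to go: {0,2,3,5,6} 20  {0,3,4,5,6} 10  {1,2,4,5,6} 20  {1,3,4,5,6} 10  {2,3,4,5,6} 30
  if 0:b drops first: 60 orders
  if 1:c drops first: 60 orders
  if 2:y drops first: 20 orders
heap linearizations: 140

140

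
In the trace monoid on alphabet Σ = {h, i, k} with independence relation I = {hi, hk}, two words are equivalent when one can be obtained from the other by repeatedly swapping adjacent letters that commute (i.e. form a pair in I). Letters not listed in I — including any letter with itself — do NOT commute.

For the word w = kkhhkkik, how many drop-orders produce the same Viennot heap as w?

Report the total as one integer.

28

#0=k has no predecessor
#1=k depends on [0:k]
#2=h has no predecessor
#3=h depends on [2:h]
#4=k depends on [1:k]
#5=k depends on [4:k]
#6=i depends on [5:k]
#7=k depends on [6:i]
sources: [0:k, 2:h]
N(rest) = Σ N(rest − s) over sources s of rest; N(one piece) = 1:
  size 1 → [3]=1  [7]=1
  size 2 → [2,3]=1  [3,7]=2  [6,7]=1
  size 3 → [2,3,7]=3  [3,6,7]=3  [5,6,7]=1
  size 4 → [2,3,6,7]=6  [3,5,6,7]=4  [4,5,6,7]=1
  size 5 → [1,4,5,6,7]=1  [2,3,5,6,7]=10  [3,4,5,6,7]=5
  size 6 → [0,1,4,5,6,7]=1  [1,3,4,5,6,7]=6  [2,3,4,5,6,7]=15
  first=0(k) contributes 21
  first=2(h) contributes 7
|[w]| = 28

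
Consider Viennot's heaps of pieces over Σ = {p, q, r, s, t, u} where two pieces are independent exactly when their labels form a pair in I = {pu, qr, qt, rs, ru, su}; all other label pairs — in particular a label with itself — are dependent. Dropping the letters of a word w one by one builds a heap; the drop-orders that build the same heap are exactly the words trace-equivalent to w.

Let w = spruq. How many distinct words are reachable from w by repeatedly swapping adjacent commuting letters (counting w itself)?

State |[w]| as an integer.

7

#0=s has no predecessor
#1=p depends on [0:s]
#2=r depends on [1:p]
#3=u has no predecessor
#4=q depends on [1:p, 3:u]
sources: [0:s, 3:u]
N(rest) = Σ N(rest − s) over sources s of rest; N(one piece) = 1:
  size 1 → [2]=1  [4]=1
  size 2 → [2,4]=2  [3,4]=1
  size 3 → [1,2,4]=2  [2,3,4]=3
  first=0(s) contributes 5
  first=3(u) contributes 2
|[w]| = 7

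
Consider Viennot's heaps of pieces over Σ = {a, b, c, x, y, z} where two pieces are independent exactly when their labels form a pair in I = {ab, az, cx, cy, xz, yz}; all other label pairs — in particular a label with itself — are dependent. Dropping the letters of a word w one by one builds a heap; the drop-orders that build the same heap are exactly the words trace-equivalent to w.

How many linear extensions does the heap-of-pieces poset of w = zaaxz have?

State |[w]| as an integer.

piece 0:z — minimal
piece 1:a — minimal
piece 2:a rests on {1:a}
piece 3:x rests on {2:a}
piece 4:z rests on {0:z}
minimal pieces: {0:z, 1:a}
ways to finish when only these pieces remain (= sum over removing one remaining piece with nothing left below it):
  1 left: {3}→1  {4}→1
  2 left: {0,4}→1  {2,3}→1  {3,4}→2
  3 left: {0,3,4}→3  {1,2,3}→1  {2,3,4}→3
  placing 0:z first → 4 extensions
  placing 1:a first → 6 extensions
total linear extensions = 10

10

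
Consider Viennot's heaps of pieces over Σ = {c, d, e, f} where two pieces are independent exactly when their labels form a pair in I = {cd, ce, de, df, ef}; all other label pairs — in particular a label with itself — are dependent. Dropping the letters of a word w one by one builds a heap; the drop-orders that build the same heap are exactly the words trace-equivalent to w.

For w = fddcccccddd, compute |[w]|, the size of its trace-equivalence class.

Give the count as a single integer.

462

piece 0:f — minimal
piece 1:d — minimal
piece 2:d rests on {1:d}
piece 3:c rests on {0:f}
piece 4:c rests on {3:c}
piece 5:c rests on {4:c}
piece 6:c rests on {5:c}
piece 7:c rests on {6:c}
piece 8:d rests on {2:d}
piece 9:d rests on {8:d}
piece 10:d rests on {9:d}
minimal pieces: {0:f, 1:d}
ways to finish when only these pieces remain (= sum over removing one remaining piece with nothing left below it):
  1 left: {7}→1  {10}→1
  2 left: {6,7}→1  {7,10}→2  {9,10}→1
  3 left: {5,6,7}→1  {6,7,10}→3  {7,9,10}→3  {8,9,10}→1
  4 left: {2,8,9,10}→1  {4,5,6,7}→1  {5,6,7,10}→4  {6,7,9,10}→6  {7,8,9,10}→4
  5 left: {1,2,8,9,10}→1  {2,7,8,9,10}→5  {3,4,5,6,7}→1  {4,5,6,7,10}→5  {5,6,7,9,10}→10  {6,7,8,9,10}→10
  6 left: {0,3,4,5,6,7}→1  {1,2,7,8,9,10}→6  {2,6,7,8,9,10}→15  {3,4,5,6,7,10}→6  {4,5,6,7,9,10}→15  {5,6,7,8,9,10}→20
  7 left: {0,3,4,5,6,7,10}→7  {1,2,6,7,8,9,10}→21  {2,5,6,7,8,9,10}→35  {3,4,5,6,7,9,10}→21  {4,5,6,7,8,9,10}→35
  8 left: {0,3,4,5,6,7,9,10}→28  {1,2,5,6,7,8,9,10}→56  {2,4,5,6,7,8,9,10}→70  {3,4,5,6,7,8,9,10}→56
  9 left: {0,3,4,5,6,7,8,9,10}→84  {1,2,4,5,6,7,8,9,10}→126  {2,3,4,5,6,7,8,9,10}→126
  placing 0:f first → 252 extensions
  placing 1:d first → 210 extensions
total linear extensions = 462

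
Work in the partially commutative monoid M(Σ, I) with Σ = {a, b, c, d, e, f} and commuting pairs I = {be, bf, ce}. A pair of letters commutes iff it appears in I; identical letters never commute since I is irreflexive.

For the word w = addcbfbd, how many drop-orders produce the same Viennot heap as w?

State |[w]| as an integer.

3

#0=a has no predecessor
#1=d depends on [0:a]
#2=d depends on [1:d]
#3=c depends on [2:d]
#4=b depends on [3:c]
#5=f depends on [3:c]
#6=b depends on [4:b]
#7=d depends on [5:f, 6:b]
sources: [0:a]
N(rest) = Σ N(rest − s) over sources s of rest; N(one piece) = 1:
  size 1 → [7]=1
  size 2 → [5,7]=1  [6,7]=1
  size 3 → [4,6,7]=1  [5,6,7]=2
  size 4 → [4,5,6,7]=3
  size 5 → [3,4,5,6,7]=3
  size 6 → [2,3,4,5,6,7]=3
  first=0(a) contributes 3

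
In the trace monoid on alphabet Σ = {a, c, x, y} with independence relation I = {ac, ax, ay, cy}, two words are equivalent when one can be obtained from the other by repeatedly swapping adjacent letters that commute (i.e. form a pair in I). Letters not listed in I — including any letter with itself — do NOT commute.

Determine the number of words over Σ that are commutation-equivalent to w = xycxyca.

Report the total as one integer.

drop 0:x onto floor
drop 1:y onto {0:x}
drop 2:c onto {0:x}
drop 3:x onto {1:y, 2:c}
drop 4:y onto {3:x}
drop 5:c onto {3:x}
drop 6:a onto floor
ground layer = {0:x, 6:a}
drop-orders for the pieces not yet dropped (sum over which currently-grounded one goes next):
  1 to go: {4} 1  {5} 1  {6} 1
  2 to go: {4,5} 2  {4,6} 2  {5,6} 2
  3 to go: {3,4,5} 2  {4,5,6} 6
  4 to go: {1,3,4,5} 2  {2,3,4,5} 2  {3,4,5,6} 8
  5 to go: {1,2,3,4,5} 4  {1,3,4,5,6} 10  {2,3,4,5,6} 10
  if 0:x drops first: 24 orders
  if 6:a drops first: 4 orders
heap linearizations: 28

28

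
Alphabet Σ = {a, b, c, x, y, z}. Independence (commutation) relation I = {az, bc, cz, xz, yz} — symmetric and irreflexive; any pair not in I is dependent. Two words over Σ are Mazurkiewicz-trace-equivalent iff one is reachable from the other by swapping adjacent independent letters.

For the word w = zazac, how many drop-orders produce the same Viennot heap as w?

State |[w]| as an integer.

piece 0:z — minimal
piece 1:a — minimal
piece 2:z rests on {0:z}
piece 3:a rests on {1:a}
piece 4:c rests on {3:a}
minimal pieces: {0:z, 1:a}
ways to finish when only these pieces remain (= sum over removing one remaining piece with nothing left below it):
  1 left: {2}→1  {4}→1
  2 left: {0,2}→1  {2,4}→2  {3,4}→1
  3 left: {0,2,4}→3  {1,3,4}→1  {2,3,4}→3
  placing 0:z first → 4 extensions
  placing 1:a first → 6 extensions
total linear extensions = 10

10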